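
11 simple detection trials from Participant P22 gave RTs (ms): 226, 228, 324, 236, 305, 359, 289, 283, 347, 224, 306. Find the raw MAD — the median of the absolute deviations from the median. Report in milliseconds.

53 ms

Sorted: 224, 226, 228, 236, 283, 289, 305, 306, 324, 347, 359 → median = 289
|x − 289|: 63, 61, 35, 53, 16, 70, 0, 6, 58, 65, 17
Sorted deviations: 0, 6, 16, 17, 35, 53, 58, 61, 63, 65, 70 → MAD = 53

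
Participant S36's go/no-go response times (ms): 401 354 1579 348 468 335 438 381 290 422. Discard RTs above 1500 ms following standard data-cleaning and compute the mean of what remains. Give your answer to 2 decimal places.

Excluded: 1579
Retained (n=9): Σ = 3437
Mean = 3437/9 = 381.8889

381.89 ms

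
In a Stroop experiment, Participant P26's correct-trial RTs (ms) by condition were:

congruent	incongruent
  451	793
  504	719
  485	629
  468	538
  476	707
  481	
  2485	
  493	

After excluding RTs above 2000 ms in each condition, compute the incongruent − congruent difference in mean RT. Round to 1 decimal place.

197.5 ms

congruent: exclude 2485
M(congruent) = 3358/7 = 479.714
M(incongruent) = 3386/5 = 677.200
Difference = 677.200 − 479.714 = 197.486 ms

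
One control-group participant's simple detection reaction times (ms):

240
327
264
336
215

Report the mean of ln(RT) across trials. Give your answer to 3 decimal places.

5.607

ln(RT): 5.4806, 5.7900, 5.5759, 5.8171, 5.3706
Σ ln(RT) = 28.0343
Mean = 28.0343/5 = 5.60686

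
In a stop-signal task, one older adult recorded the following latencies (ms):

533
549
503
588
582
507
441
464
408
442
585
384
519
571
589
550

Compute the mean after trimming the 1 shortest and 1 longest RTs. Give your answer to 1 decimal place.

Sorted: 384, 408, 441, 442, 464, 503, 507, 519, 533, 549, 550, 571, 582, 585, 588, 589
Drop lowest 1 (384) and highest 1 (589)
Remaining (n=14): Σ = 7242, mean = 7242/14 = 517.286

517.3 ms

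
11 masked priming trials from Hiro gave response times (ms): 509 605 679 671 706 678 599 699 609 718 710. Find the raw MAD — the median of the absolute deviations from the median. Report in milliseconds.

32 ms

Sorted: 509, 599, 605, 609, 671, 678, 679, 699, 706, 710, 718 → median = 678
|x − 678|: 169, 73, 1, 7, 28, 0, 79, 21, 69, 40, 32
Sorted deviations: 0, 1, 7, 21, 28, 32, 40, 69, 73, 79, 169 → MAD = 32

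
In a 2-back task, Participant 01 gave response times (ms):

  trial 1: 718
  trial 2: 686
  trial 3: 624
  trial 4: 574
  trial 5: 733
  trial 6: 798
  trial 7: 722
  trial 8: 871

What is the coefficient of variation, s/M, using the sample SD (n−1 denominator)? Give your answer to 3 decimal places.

0.130

n = 8, Σ = 5726, M = 715.7500
Σ(x−M)² = 60605.500; s = √(60605.500/7) = 93.0480
CV = 93.0480 / 715.7500 = 0.13000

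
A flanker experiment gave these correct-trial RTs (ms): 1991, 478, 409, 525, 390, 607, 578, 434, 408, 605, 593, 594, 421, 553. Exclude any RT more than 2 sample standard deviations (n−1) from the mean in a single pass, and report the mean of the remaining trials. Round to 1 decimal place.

n = 14, ΣRT = 8586, M = 613.286
Σ(x−M)² = 2132812.86; s = √(2132812.86/13) = 405.046
Cutoffs: 613.286 ± 2·405.046 → [-196.8, 1423.4]
Outside: 1991 → excluded.
Retained (n=13): Σ = 6595, mean = 6595/13 = 507.308

507.3 ms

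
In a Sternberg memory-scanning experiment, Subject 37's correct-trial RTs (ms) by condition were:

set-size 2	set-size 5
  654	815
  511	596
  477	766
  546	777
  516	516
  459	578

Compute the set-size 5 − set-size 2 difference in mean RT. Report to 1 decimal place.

147.5 ms

M(set-size 2) = 3163/6 = 527.167
M(set-size 5) = 4048/6 = 674.667
Difference = 674.667 − 527.167 = 147.500 ms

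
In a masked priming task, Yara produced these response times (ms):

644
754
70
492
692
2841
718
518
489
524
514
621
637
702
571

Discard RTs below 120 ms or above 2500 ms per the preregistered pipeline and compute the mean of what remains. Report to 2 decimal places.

605.85 ms

Excluded: 70, 2841
Retained (n=13): Σ = 7876
Mean = 7876/13 = 605.8462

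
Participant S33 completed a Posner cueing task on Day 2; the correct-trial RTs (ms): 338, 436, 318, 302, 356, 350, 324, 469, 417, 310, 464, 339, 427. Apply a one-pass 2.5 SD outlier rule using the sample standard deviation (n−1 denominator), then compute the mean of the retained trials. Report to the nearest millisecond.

373 ms

n = 13, ΣRT = 4850, M = 373.077
Σ(x−M)² = 43952.92; s = √(43952.92/12) = 60.521
Cutoffs: 373.077 ± 2.5·60.521 → [221.8, 524.4]
No RTs fall outside the cutoffs; all 13 retained. Mean = 4850/13 = 373.077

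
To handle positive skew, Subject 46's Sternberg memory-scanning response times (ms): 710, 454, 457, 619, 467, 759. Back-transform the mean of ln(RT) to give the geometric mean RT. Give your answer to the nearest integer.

ln(RT): 6.5653, 6.1181, 6.1247, 6.4281, 6.1463, 6.6320
Mean ln(RT) = 38.0145/6 = 6.33575
Geometric mean = exp(6.33575) = 564.39 ms

564 ms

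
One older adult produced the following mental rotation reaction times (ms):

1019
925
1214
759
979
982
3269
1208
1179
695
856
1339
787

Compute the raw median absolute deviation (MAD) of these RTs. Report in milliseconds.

Sorted: 695, 759, 787, 856, 925, 979, 982, 1019, 1179, 1208, 1214, 1339, 3269 → median = 982
|x − 982|: 37, 57, 232, 223, 3, 0, 2287, 226, 197, 287, 126, 357, 195
Sorted deviations: 0, 3, 37, 57, 126, 195, 197, 223, 226, 232, 287, 357, 2287 → MAD = 197

197 ms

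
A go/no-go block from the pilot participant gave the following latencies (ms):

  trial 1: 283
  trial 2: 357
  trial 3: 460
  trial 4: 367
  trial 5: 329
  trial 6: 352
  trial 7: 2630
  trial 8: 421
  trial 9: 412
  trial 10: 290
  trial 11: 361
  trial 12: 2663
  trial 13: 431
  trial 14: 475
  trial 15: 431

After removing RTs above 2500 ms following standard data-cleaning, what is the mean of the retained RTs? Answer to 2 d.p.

Excluded: 2630, 2663
Retained (n=13): Σ = 4969
Mean = 4969/13 = 382.2308

382.23 ms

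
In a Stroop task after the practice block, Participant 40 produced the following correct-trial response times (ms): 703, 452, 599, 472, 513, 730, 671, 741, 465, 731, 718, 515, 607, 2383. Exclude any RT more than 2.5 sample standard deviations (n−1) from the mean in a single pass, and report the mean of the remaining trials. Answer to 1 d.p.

609.0 ms

n = 14, ΣRT = 10300, M = 735.714
Σ(x−M)² = 3076104.86; s = √(3076104.86/13) = 486.440
Cutoffs: 735.714 ± 2.5·486.440 → [-480.4, 1951.8]
Outside: 2383 → excluded.
Retained (n=13): Σ = 7917, mean = 7917/13 = 609.000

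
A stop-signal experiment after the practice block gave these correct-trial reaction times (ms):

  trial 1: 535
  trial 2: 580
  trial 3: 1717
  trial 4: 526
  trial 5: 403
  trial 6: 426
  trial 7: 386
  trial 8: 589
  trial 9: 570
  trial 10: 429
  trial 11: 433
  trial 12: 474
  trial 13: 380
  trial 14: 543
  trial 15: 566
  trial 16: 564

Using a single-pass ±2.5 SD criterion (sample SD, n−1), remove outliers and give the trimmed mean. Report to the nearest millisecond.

494 ms

n = 16, ΣRT = 9121, M = 570.062
Σ(x−M)² = 1486458.94; s = √(1486458.94/15) = 314.797
Cutoffs: 570.062 ± 2.5·314.797 → [-216.9, 1357.1]
Outside: 1717 → excluded.
Retained (n=15): Σ = 7404, mean = 7404/15 = 493.600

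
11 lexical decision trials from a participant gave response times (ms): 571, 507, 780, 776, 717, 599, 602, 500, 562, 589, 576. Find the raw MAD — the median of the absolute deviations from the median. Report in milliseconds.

Sorted: 500, 507, 562, 571, 576, 589, 599, 602, 717, 776, 780 → median = 589
|x − 589|: 18, 82, 191, 187, 128, 10, 13, 89, 27, 0, 13
Sorted deviations: 0, 10, 13, 13, 18, 27, 82, 89, 128, 187, 191 → MAD = 27

27 ms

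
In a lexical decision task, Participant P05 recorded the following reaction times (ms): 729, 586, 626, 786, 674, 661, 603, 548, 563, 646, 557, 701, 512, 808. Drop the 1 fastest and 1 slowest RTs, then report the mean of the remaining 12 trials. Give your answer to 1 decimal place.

Sorted: 512, 548, 557, 563, 586, 603, 626, 646, 661, 674, 701, 729, 786, 808
Drop lowest 1 (512) and highest 1 (808)
Remaining (n=12): Σ = 7680, mean = 7680/12 = 640.000

640.0 ms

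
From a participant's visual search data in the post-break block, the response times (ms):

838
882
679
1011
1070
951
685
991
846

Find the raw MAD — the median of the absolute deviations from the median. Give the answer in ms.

109 ms

Sorted: 679, 685, 838, 846, 882, 951, 991, 1011, 1070 → median = 882
|x − 882|: 44, 0, 203, 129, 188, 69, 197, 109, 36
Sorted deviations: 0, 36, 44, 69, 109, 129, 188, 197, 203 → MAD = 109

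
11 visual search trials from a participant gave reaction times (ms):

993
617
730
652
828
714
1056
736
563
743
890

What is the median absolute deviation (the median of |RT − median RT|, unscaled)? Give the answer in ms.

92 ms

Sorted: 563, 617, 652, 714, 730, 736, 743, 828, 890, 993, 1056 → median = 736
|x − 736|: 257, 119, 6, 84, 92, 22, 320, 0, 173, 7, 154
Sorted deviations: 0, 6, 7, 22, 84, 92, 119, 154, 173, 257, 320 → MAD = 92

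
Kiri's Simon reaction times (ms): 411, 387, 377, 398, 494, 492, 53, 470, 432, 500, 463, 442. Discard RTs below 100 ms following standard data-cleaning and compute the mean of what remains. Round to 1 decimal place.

Excluded: 53
Retained (n=11): Σ = 4866
Mean = 4866/11 = 442.3636

442.4 ms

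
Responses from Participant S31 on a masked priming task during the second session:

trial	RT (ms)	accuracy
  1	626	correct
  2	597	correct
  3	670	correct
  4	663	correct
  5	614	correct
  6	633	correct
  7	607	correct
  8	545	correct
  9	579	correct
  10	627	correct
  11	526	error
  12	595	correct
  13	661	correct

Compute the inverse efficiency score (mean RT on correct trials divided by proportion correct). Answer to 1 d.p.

669.6 ms

Correct trials (n=12): 626, 597, 670, 663, 614, 633, 607, 545, 579, 627, 595, 661
Mean correct RT = 7417/12 = 618.0833 ms
Proportion correct = 12/13
IES = 618.0833 / (12/13) = 669.590 ms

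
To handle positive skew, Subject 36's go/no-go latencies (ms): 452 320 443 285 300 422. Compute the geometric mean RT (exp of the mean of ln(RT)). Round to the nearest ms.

ln(RT): 6.1137, 5.7683, 6.0936, 5.6525, 5.7038, 6.0450
Mean ln(RT) = 35.3768/6 = 5.89614
Geometric mean = exp(5.89614) = 363.63 ms

364 ms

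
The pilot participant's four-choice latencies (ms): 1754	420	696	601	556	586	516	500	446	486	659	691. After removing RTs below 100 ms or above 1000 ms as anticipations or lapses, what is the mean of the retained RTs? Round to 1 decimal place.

559.7 ms

Excluded: 1754
Retained (n=11): Σ = 6157
Mean = 6157/11 = 559.7273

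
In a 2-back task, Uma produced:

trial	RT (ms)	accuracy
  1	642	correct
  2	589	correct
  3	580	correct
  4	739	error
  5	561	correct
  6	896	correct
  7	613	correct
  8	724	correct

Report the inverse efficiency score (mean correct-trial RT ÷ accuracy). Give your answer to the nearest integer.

Correct trials (n=7): 642, 589, 580, 561, 896, 613, 724
Mean correct RT = 4605/7 = 657.8571 ms
Proportion correct = 7/8
IES = 657.8571 / (7/8) = 751.837 ms

752 ms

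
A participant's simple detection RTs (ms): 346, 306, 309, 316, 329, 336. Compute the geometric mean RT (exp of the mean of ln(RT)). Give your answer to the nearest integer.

323 ms

ln(RT): 5.8464, 5.7236, 5.7333, 5.7557, 5.7961, 5.8171
Mean ln(RT) = 34.6723/6 = 5.77871
Geometric mean = exp(5.77871) = 323.34 ms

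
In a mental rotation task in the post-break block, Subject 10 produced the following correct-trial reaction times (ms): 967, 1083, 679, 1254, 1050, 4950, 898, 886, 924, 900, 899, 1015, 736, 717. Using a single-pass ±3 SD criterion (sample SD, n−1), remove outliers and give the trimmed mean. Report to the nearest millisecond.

n = 14, ΣRT = 16958, M = 1211.286
Σ(x−M)² = 15354938.86; s = √(15354938.86/13) = 1086.807
Cutoffs: 1211.286 ± 3·1086.807 → [-2049.1, 4471.7]
Outside: 4950 → excluded.
Retained (n=13): Σ = 12008, mean = 12008/13 = 923.692

924 ms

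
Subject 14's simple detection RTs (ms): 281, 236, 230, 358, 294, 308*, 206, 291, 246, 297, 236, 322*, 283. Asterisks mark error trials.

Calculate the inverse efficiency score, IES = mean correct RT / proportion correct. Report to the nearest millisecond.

318 ms

Correct trials (n=11): 281, 236, 230, 358, 294, 206, 291, 246, 297, 236, 283
Mean correct RT = 2958/11 = 268.9091 ms
Proportion correct = 11/13
IES = 268.9091 / (11/13) = 317.802 ms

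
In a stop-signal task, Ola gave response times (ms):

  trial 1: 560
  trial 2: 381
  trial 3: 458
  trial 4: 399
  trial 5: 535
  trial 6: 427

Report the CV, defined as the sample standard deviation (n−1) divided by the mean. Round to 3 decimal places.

n = 6, Σ = 2760, M = 460.0000
Σ(x−M)² = 26680.000; s = √(26680.000/5) = 73.0479
CV = 73.0479 / 460.0000 = 0.15880

0.159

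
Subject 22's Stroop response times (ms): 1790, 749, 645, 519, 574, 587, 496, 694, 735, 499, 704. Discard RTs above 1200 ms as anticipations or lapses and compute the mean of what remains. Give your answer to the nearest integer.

Excluded: 1790
Retained (n=10): Σ = 6202
Mean = 6202/10 = 620.2000

620 ms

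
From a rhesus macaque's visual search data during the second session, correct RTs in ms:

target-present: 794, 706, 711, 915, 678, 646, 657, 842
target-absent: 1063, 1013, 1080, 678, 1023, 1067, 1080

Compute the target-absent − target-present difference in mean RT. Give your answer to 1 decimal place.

M(target-present) = 5949/8 = 743.625
M(target-absent) = 7004/7 = 1000.571
Difference = 1000.571 − 743.625 = 256.946 ms

256.9 ms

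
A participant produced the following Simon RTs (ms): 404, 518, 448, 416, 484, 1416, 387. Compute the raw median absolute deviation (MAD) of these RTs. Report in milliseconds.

Sorted: 387, 404, 416, 448, 484, 518, 1416 → median = 448
|x − 448|: 44, 70, 0, 32, 36, 968, 61
Sorted deviations: 0, 32, 36, 44, 61, 70, 968 → MAD = 44

44 ms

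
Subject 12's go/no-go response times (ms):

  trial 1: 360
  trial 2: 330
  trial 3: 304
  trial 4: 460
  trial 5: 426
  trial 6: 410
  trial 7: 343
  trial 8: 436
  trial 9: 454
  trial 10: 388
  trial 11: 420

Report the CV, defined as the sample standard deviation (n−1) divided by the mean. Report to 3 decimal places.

n = 11, Σ = 4331, M = 393.7273
Σ(x−M)² = 27664.182; s = √(27664.182/10) = 52.5968
CV = 52.5968 / 393.7273 = 0.13359

0.134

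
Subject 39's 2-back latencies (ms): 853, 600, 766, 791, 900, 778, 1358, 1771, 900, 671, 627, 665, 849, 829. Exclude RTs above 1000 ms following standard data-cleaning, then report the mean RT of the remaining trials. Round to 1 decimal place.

769.1 ms

Excluded: 1358, 1771
Retained (n=12): Σ = 9229
Mean = 9229/12 = 769.0833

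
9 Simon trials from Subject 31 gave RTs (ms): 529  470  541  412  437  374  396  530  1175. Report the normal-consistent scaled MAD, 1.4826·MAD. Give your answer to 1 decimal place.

89.0 ms

Sorted: 374, 396, 412, 437, 470, 529, 530, 541, 1175 → median = 470
|x − 470| sorted: 0, 33, 58, 59, 60, 71, 74, 96, 705 → MAD = 60
Robust SD ≈ 1.4826 × 60 = 88.956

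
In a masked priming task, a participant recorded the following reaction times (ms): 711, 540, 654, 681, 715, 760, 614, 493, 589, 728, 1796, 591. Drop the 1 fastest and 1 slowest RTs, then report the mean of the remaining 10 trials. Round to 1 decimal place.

Sorted: 493, 540, 589, 591, 614, 654, 681, 711, 715, 728, 760, 1796
Drop lowest 1 (493) and highest 1 (1796)
Remaining (n=10): Σ = 6583, mean = 6583/10 = 658.300

658.3 ms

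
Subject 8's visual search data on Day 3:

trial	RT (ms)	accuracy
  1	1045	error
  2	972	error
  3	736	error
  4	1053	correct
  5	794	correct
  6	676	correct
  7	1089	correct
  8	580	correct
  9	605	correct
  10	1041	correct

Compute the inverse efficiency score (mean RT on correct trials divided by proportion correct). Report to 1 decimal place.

1191.4 ms

Correct trials (n=7): 1053, 794, 676, 1089, 580, 605, 1041
Mean correct RT = 5838/7 = 834.0000 ms
Proportion correct = 7/10
IES = 834.0000 / (7/10) = 1191.429 ms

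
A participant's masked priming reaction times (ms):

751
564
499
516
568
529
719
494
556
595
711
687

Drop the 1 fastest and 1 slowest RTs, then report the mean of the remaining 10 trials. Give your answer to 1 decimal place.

Sorted: 494, 499, 516, 529, 556, 564, 568, 595, 687, 711, 719, 751
Drop lowest 1 (494) and highest 1 (751)
Remaining (n=10): Σ = 5944, mean = 5944/10 = 594.400

594.4 ms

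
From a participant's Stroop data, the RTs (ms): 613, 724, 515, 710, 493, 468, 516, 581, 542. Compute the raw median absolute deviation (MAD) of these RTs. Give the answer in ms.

49 ms

Sorted: 468, 493, 515, 516, 542, 581, 613, 710, 724 → median = 542
|x − 542|: 71, 182, 27, 168, 49, 74, 26, 39, 0
Sorted deviations: 0, 26, 27, 39, 49, 71, 74, 168, 182 → MAD = 49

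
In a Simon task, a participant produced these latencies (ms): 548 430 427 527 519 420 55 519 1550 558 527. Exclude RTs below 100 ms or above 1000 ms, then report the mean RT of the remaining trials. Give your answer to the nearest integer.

497 ms

Excluded: 55, 1550
Retained (n=9): Σ = 4475
Mean = 4475/9 = 497.2222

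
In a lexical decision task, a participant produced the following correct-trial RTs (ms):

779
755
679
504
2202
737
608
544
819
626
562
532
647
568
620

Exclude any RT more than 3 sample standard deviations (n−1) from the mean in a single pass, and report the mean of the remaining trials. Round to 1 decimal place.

n = 15, ΣRT = 11182, M = 745.467
Σ(x−M)² = 2400825.73; s = √(2400825.73/14) = 414.111
Cutoffs: 745.467 ± 3·414.111 → [-496.9, 1987.8]
Outside: 2202 → excluded.
Retained (n=14): Σ = 8980, mean = 8980/14 = 641.429

641.4 ms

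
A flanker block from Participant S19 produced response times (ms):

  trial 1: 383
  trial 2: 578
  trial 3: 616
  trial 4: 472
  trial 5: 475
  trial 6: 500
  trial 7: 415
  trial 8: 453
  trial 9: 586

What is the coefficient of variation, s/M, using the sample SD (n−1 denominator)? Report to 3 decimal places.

0.161

n = 9, Σ = 4478, M = 497.5556
Σ(x−M)² = 51414.222; s = √(51414.222/8) = 80.1672
CV = 80.1672 / 497.5556 = 0.16112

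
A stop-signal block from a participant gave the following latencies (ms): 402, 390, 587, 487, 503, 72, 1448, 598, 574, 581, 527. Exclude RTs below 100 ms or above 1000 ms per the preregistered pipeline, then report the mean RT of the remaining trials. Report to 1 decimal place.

516.6 ms

Excluded: 72, 1448
Retained (n=9): Σ = 4649
Mean = 4649/9 = 516.5556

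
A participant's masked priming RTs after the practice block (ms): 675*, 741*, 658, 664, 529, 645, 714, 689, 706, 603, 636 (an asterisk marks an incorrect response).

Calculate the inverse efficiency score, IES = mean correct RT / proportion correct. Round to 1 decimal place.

Correct trials (n=9): 658, 664, 529, 645, 714, 689, 706, 603, 636
Mean correct RT = 5844/9 = 649.3333 ms
Proportion correct = 9/11
IES = 649.3333 / (9/11) = 793.630 ms

793.6 ms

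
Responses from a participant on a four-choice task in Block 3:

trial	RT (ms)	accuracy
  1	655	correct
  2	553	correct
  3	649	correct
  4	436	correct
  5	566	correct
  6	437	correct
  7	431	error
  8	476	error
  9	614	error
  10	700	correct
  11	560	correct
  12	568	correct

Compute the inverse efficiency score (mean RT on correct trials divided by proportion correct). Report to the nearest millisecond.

Correct trials (n=9): 655, 553, 649, 436, 566, 437, 700, 560, 568
Mean correct RT = 5124/9 = 569.3333 ms
Proportion correct = 9/12
IES = 569.3333 / (9/12) = 759.111 ms

759 ms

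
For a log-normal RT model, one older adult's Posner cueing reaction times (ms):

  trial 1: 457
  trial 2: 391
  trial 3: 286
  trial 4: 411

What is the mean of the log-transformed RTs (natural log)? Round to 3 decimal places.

5.942

ln(RT): 6.1247, 5.9687, 5.6560, 6.0186
Σ ln(RT) = 23.7680
Mean = 23.7680/4 = 5.94199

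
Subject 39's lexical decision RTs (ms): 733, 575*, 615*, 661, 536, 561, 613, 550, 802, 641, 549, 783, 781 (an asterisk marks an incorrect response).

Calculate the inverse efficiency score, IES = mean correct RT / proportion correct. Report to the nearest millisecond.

Correct trials (n=11): 733, 661, 536, 561, 613, 550, 802, 641, 549, 783, 781
Mean correct RT = 7210/11 = 655.4545 ms
Proportion correct = 11/13
IES = 655.4545 / (11/13) = 774.628 ms

775 ms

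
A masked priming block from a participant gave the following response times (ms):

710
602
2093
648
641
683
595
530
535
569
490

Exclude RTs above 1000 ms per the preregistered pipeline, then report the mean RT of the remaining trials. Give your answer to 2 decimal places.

600.30 ms

Excluded: 2093
Retained (n=10): Σ = 6003
Mean = 6003/10 = 600.3000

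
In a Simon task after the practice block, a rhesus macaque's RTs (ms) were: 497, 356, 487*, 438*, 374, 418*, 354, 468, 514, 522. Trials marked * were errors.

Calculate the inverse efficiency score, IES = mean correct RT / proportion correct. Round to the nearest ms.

Correct trials (n=7): 497, 356, 374, 354, 468, 514, 522
Mean correct RT = 3085/7 = 440.7143 ms
Proportion correct = 7/10
IES = 440.7143 / (7/10) = 629.592 ms

630 ms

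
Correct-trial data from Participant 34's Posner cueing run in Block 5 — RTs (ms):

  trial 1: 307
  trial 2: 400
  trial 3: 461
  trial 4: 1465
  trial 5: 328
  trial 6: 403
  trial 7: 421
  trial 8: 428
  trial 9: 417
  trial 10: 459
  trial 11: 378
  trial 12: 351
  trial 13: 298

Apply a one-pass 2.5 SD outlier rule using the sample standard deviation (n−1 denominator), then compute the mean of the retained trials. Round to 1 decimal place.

n = 13, ΣRT = 6116, M = 470.462
Σ(x−M)² = 1105529.23; s = √(1105529.23/12) = 303.525
Cutoffs: 470.462 ± 2.5·303.525 → [-288.4, 1229.3]
Outside: 1465 → excluded.
Retained (n=12): Σ = 4651, mean = 4651/12 = 387.583

387.6 ms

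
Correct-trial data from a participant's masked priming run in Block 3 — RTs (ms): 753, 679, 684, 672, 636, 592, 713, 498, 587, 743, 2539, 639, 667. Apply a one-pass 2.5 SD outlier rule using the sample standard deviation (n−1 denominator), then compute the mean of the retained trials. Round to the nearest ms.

655 ms

n = 13, ΣRT = 10402, M = 800.154
Σ(x−M)² = 3331971.69; s = √(3331971.69/12) = 526.939
Cutoffs: 800.154 ± 2.5·526.939 → [-517.2, 2117.5]
Outside: 2539 → excluded.
Retained (n=12): Σ = 7863, mean = 7863/12 = 655.250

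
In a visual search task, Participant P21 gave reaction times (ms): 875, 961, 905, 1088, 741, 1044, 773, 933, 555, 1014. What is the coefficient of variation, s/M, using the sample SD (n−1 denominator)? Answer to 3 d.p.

0.181

n = 10, Σ = 8889, M = 888.9000
Σ(x−M)² = 233738.900; s = √(233738.900/9) = 161.1552
CV = 161.1552 / 888.9000 = 0.18130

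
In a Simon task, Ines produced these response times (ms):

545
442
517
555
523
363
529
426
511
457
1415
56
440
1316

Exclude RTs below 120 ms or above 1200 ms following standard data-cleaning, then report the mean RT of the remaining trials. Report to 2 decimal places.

Excluded: 56, 1316, 1415
Retained (n=11): Σ = 5308
Mean = 5308/11 = 482.5455

482.55 ms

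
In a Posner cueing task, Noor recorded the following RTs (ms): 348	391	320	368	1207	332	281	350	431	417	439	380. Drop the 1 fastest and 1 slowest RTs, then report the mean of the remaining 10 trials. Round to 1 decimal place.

Sorted: 281, 320, 332, 348, 350, 368, 380, 391, 417, 431, 439, 1207
Drop lowest 1 (281) and highest 1 (1207)
Remaining (n=10): Σ = 3776, mean = 3776/10 = 377.600

377.6 ms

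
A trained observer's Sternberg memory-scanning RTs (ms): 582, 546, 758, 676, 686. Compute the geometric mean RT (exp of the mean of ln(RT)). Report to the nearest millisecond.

645 ms

ln(RT): 6.3665, 6.3026, 6.6307, 6.5162, 6.5309
Mean ln(RT) = 32.3468/5 = 6.46937
Geometric mean = exp(6.46937) = 645.08 ms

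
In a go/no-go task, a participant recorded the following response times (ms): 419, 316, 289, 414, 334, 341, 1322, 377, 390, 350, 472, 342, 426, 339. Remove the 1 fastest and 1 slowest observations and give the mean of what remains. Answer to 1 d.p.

376.7 ms

Sorted: 289, 316, 334, 339, 341, 342, 350, 377, 390, 414, 419, 426, 472, 1322
Drop lowest 1 (289) and highest 1 (1322)
Remaining (n=12): Σ = 4520, mean = 4520/12 = 376.667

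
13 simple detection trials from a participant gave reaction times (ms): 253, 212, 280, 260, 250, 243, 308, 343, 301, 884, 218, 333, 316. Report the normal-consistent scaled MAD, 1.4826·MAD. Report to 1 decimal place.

53.4 ms

Sorted: 212, 218, 243, 250, 253, 260, 280, 301, 308, 316, 333, 343, 884 → median = 280
|x − 280| sorted: 0, 20, 21, 27, 28, 30, 36, 37, 53, 62, 63, 68, 604 → MAD = 36
Robust SD ≈ 1.4826 × 36 = 53.374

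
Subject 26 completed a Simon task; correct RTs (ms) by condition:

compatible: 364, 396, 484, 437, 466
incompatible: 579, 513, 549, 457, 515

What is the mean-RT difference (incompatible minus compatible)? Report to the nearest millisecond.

M(compatible) = 2147/5 = 429.400
M(incompatible) = 2613/5 = 522.600
Difference = 522.600 − 429.400 = 93.200 ms

93 ms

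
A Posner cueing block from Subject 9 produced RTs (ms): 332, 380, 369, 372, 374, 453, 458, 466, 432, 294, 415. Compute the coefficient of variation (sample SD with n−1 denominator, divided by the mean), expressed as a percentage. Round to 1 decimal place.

13.9%

n = 11, Σ = 4345, M = 395.0000
Σ(x−M)² = 30184.000; s = √(30184.000/10) = 54.9400
CV = 54.9400 / 395.0000 = 0.13909 = 13.909%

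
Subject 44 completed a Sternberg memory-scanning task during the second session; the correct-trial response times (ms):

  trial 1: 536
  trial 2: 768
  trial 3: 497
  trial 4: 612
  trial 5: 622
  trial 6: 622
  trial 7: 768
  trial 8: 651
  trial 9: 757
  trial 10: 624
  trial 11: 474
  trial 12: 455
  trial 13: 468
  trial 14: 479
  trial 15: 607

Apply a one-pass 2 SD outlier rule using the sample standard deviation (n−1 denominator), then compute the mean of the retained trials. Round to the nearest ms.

596 ms

n = 15, ΣRT = 8940, M = 596.000
Σ(x−M)² = 168866.00; s = √(168866.00/14) = 109.826
Cutoffs: 596.000 ± 2·109.826 → [376.3, 815.7]
No RTs fall outside the cutoffs; all 15 retained. Mean = 8940/15 = 596.000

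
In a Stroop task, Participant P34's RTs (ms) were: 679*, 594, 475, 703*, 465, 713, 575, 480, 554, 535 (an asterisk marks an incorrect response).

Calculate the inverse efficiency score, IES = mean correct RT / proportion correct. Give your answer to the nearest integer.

686 ms

Correct trials (n=8): 594, 475, 465, 713, 575, 480, 554, 535
Mean correct RT = 4391/8 = 548.8750 ms
Proportion correct = 8/10
IES = 548.8750 / (8/10) = 686.094 ms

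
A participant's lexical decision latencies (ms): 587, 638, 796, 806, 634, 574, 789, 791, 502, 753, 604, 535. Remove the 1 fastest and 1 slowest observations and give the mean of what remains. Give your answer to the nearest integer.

670 ms

Sorted: 502, 535, 574, 587, 604, 634, 638, 753, 789, 791, 796, 806
Drop lowest 1 (502) and highest 1 (806)
Remaining (n=10): Σ = 6701, mean = 6701/10 = 670.100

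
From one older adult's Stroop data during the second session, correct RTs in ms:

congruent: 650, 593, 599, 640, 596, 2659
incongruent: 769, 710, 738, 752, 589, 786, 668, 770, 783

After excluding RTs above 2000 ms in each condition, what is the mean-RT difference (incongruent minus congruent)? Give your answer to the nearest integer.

114 ms

congruent: exclude 2659
M(congruent) = 3078/5 = 615.600
M(incongruent) = 6565/9 = 729.444
Difference = 729.444 − 615.600 = 113.844 ms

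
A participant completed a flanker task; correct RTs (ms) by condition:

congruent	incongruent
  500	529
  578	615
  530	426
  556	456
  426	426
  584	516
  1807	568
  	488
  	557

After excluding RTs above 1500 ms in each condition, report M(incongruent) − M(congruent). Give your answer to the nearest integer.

congruent: exclude 1807
M(congruent) = 3174/6 = 529.000
M(incongruent) = 4581/9 = 509.000
Difference = 509.000 − 529.000 = -20.000 ms

-20 ms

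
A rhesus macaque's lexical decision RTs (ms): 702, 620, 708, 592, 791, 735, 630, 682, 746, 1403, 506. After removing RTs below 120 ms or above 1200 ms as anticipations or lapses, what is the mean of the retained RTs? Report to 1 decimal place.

Excluded: 1403
Retained (n=10): Σ = 6712
Mean = 6712/10 = 671.2000

671.2 ms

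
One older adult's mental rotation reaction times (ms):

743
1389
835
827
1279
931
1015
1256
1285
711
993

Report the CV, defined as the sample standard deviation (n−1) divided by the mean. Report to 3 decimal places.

0.235

n = 11, Σ = 11264, M = 1024.0000
Σ(x−M)² = 581346.000; s = √(581346.000/10) = 241.1112
CV = 241.1112 / 1024.0000 = 0.23546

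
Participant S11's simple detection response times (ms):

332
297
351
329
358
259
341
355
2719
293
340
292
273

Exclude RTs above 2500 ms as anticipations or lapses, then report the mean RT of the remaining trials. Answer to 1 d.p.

Excluded: 2719
Retained (n=12): Σ = 3820
Mean = 3820/12 = 318.3333

318.3 ms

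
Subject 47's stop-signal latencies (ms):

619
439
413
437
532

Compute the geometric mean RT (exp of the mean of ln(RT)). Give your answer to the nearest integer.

ln(RT): 6.4281, 6.0845, 6.0234, 6.0799, 6.2766
Mean ln(RT) = 30.8926/5 = 6.17853
Geometric mean = exp(6.17853) = 482.28 ms

482 ms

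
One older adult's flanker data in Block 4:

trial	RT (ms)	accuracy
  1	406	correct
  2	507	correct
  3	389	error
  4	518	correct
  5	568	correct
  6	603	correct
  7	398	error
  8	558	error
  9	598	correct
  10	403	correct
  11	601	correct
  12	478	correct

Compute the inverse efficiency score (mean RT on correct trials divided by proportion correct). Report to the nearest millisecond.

694 ms

Correct trials (n=9): 406, 507, 518, 568, 603, 598, 403, 601, 478
Mean correct RT = 4682/9 = 520.2222 ms
Proportion correct = 9/12
IES = 520.2222 / (9/12) = 693.630 ms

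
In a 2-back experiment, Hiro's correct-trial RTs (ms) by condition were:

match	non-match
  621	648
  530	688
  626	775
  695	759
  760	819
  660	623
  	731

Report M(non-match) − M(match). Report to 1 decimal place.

M(match) = 3892/6 = 648.667
M(non-match) = 5043/7 = 720.429
Difference = 720.429 − 648.667 = 71.762 ms

71.8 ms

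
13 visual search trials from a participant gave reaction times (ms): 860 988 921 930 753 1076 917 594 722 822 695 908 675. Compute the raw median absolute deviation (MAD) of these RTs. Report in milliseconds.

Sorted: 594, 675, 695, 722, 753, 822, 860, 908, 917, 921, 930, 988, 1076 → median = 860
|x − 860|: 0, 128, 61, 70, 107, 216, 57, 266, 138, 38, 165, 48, 185
Sorted deviations: 0, 38, 48, 57, 61, 70, 107, 128, 138, 165, 185, 216, 266 → MAD = 107

107 ms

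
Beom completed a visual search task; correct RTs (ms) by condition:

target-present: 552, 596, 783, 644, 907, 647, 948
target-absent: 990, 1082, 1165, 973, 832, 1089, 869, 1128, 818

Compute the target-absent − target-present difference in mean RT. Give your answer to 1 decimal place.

M(target-present) = 5077/7 = 725.286
M(target-absent) = 8946/9 = 994.000
Difference = 994.000 − 725.286 = 268.714 ms

268.7 ms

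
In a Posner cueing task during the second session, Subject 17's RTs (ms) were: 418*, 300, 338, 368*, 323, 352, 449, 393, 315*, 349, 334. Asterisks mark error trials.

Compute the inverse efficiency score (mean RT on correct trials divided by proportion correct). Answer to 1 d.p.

487.8 ms

Correct trials (n=8): 300, 338, 323, 352, 449, 393, 349, 334
Mean correct RT = 2838/8 = 354.7500 ms
Proportion correct = 8/11
IES = 354.7500 / (8/11) = 487.781 ms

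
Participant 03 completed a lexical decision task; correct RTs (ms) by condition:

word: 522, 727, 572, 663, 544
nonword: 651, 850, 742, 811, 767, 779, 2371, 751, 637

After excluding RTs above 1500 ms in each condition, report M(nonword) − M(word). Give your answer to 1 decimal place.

nonword: exclude 2371
M(word) = 3028/5 = 605.600
M(nonword) = 5988/8 = 748.500
Difference = 748.500 − 605.600 = 142.900 ms

142.9 ms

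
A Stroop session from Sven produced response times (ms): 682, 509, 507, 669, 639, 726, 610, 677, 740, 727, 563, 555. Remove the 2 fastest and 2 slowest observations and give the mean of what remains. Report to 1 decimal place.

Sorted: 507, 509, 555, 563, 610, 639, 669, 677, 682, 726, 727, 740
Drop lowest 2 (507, 509) and highest 2 (727, 740)
Remaining (n=8): Σ = 5121, mean = 5121/8 = 640.125

640.1 ms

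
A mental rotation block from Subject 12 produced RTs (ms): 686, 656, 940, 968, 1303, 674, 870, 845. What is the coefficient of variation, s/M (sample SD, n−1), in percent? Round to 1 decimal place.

n = 8, Σ = 6942, M = 867.7500
Σ(x−M)² = 320645.500; s = √(320645.500/7) = 214.0245
CV = 214.0245 / 867.7500 = 0.24664 = 24.664%

24.7%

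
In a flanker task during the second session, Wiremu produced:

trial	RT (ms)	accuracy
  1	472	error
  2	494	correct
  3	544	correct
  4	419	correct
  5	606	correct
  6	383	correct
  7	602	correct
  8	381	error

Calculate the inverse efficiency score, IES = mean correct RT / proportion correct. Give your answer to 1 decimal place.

677.3 ms

Correct trials (n=6): 494, 544, 419, 606, 383, 602
Mean correct RT = 3048/6 = 508.0000 ms
Proportion correct = 6/8
IES = 508.0000 / (6/8) = 677.333 ms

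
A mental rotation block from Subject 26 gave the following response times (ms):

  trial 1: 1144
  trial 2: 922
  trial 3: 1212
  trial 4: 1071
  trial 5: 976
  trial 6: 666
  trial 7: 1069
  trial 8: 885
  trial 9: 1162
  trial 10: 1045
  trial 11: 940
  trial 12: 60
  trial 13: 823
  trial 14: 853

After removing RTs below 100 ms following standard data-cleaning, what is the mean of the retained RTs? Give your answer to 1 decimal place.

982.2 ms

Excluded: 60
Retained (n=13): Σ = 12768
Mean = 12768/13 = 982.1538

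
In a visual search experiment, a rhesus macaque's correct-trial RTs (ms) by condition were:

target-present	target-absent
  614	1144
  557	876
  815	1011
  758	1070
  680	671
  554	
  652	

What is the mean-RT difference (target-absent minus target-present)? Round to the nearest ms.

293 ms

M(target-present) = 4630/7 = 661.429
M(target-absent) = 4772/5 = 954.400
Difference = 954.400 − 661.429 = 292.971 ms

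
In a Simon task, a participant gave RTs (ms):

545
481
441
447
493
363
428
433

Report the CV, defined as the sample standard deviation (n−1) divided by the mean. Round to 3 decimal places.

n = 8, Σ = 3631, M = 453.8750
Σ(x−M)² = 20146.875; s = √(20146.875/7) = 53.6482
CV = 53.6482 / 453.8750 = 0.11820

0.118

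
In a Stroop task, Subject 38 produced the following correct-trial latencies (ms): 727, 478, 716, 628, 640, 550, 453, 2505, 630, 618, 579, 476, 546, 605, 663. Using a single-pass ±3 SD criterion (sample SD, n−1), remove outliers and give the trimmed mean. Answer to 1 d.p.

n = 15, ΣRT = 10814, M = 720.933
Σ(x−M)² = 3504564.93; s = √(3504564.93/14) = 500.326
Cutoffs: 720.933 ± 3·500.326 → [-780.0, 2221.9]
Outside: 2505 → excluded.
Retained (n=14): Σ = 8309, mean = 8309/14 = 593.500

593.5 ms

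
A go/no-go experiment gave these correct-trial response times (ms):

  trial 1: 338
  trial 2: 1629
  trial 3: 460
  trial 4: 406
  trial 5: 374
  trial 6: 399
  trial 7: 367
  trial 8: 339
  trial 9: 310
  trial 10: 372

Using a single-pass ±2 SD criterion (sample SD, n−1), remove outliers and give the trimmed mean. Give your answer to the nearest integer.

n = 10, ΣRT = 4994, M = 499.400
Σ(x−M)² = 1433488.40; s = √(1433488.40/9) = 399.095
Cutoffs: 499.400 ± 2·399.095 → [-298.8, 1297.6]
Outside: 1629 → excluded.
Retained (n=9): Σ = 3365, mean = 3365/9 = 373.889

374 ms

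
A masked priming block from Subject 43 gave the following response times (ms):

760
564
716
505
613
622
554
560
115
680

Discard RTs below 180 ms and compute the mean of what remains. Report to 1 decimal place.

619.3 ms

Excluded: 115
Retained (n=9): Σ = 5574
Mean = 5574/9 = 619.3333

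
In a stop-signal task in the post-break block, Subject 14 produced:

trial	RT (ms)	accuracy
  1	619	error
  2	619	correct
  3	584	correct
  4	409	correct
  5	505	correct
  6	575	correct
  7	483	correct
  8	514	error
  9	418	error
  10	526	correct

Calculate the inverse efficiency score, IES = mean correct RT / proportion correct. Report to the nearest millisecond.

755 ms

Correct trials (n=7): 619, 584, 409, 505, 575, 483, 526
Mean correct RT = 3701/7 = 528.7143 ms
Proportion correct = 7/10
IES = 528.7143 / (7/10) = 755.306 ms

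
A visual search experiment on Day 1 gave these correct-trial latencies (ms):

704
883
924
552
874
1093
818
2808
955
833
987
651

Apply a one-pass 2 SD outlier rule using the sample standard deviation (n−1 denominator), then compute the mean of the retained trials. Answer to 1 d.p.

843.1 ms

n = 12, ΣRT = 12082, M = 1006.833
Σ(x−M)² = 3785621.67; s = √(3785621.67/11) = 586.641
Cutoffs: 1006.833 ± 2·586.641 → [-166.4, 2180.1]
Outside: 2808 → excluded.
Retained (n=11): Σ = 9274, mean = 9274/11 = 843.091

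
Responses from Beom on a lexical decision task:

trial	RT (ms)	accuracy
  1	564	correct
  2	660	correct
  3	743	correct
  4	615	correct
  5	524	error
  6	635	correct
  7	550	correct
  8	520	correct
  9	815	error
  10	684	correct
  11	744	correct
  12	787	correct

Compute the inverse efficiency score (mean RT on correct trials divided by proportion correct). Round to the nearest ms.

780 ms

Correct trials (n=10): 564, 660, 743, 615, 635, 550, 520, 684, 744, 787
Mean correct RT = 6502/10 = 650.2000 ms
Proportion correct = 10/12
IES = 650.2000 / (10/12) = 780.240 ms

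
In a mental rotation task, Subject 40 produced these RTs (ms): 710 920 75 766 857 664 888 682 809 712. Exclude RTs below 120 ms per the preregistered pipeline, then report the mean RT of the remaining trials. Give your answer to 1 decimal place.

778.7 ms

Excluded: 75
Retained (n=9): Σ = 7008
Mean = 7008/9 = 778.6667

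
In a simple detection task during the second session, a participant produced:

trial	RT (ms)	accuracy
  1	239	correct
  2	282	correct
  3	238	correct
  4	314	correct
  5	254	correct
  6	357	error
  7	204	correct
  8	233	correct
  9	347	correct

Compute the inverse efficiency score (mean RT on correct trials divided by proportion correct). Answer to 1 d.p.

296.9 ms

Correct trials (n=8): 239, 282, 238, 314, 254, 204, 233, 347
Mean correct RT = 2111/8 = 263.8750 ms
Proportion correct = 8/9
IES = 263.8750 / (8/9) = 296.859 ms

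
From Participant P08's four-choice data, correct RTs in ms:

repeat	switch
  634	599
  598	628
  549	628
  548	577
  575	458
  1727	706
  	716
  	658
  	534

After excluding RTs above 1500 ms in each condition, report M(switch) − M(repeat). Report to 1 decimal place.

repeat: exclude 1727
M(repeat) = 2904/5 = 580.800
M(switch) = 5504/9 = 611.556
Difference = 611.556 − 580.800 = 30.756 ms

30.8 ms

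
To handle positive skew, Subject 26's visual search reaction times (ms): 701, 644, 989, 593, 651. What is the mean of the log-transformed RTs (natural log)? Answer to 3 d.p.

6.556

ln(RT): 6.5525, 6.4677, 6.8967, 6.3852, 6.4785
Σ ln(RT) = 32.7806
Mean = 32.7806/5 = 6.55612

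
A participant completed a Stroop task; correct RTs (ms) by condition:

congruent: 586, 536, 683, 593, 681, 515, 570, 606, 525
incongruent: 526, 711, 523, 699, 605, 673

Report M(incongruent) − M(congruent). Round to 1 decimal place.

34.5 ms

M(congruent) = 5295/9 = 588.333
M(incongruent) = 3737/6 = 622.833
Difference = 622.833 − 588.333 = 34.500 ms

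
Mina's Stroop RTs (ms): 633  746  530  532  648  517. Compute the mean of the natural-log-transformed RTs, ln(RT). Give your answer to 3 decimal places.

6.389

ln(RT): 6.4505, 6.6147, 6.2729, 6.2766, 6.4739, 6.2480
Σ ln(RT) = 38.3367
Mean = 38.3367/6 = 6.38944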